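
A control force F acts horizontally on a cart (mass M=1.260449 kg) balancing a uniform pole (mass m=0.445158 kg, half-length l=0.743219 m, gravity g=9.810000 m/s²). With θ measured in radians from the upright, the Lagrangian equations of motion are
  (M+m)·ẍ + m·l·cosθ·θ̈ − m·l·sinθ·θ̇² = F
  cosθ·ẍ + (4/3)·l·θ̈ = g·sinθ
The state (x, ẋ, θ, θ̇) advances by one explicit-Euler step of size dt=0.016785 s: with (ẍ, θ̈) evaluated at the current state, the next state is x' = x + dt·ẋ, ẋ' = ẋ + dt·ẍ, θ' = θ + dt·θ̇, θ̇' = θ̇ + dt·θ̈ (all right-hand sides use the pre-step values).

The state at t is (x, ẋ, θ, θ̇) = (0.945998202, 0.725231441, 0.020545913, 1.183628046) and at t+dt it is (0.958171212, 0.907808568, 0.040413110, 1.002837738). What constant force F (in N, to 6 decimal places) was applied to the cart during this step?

F = 14.980230 N

ẍ = (ẋ'−ẋ)/dt = (0.907808568−0.725231441)/0.016785 = 10.877398
θ̈ = (θ̇'−θ̇)/dt = (1.002837738−1.183628046)/0.016785 = -10.770945
sinθ=0.020544, cosθ=0.999789
F = (M+m)·ẍ + m·l·cosθ·θ̈ − m·l·sinθ·θ̇² = 18.552566 + -3.562814 − 0.009523 = 14.980230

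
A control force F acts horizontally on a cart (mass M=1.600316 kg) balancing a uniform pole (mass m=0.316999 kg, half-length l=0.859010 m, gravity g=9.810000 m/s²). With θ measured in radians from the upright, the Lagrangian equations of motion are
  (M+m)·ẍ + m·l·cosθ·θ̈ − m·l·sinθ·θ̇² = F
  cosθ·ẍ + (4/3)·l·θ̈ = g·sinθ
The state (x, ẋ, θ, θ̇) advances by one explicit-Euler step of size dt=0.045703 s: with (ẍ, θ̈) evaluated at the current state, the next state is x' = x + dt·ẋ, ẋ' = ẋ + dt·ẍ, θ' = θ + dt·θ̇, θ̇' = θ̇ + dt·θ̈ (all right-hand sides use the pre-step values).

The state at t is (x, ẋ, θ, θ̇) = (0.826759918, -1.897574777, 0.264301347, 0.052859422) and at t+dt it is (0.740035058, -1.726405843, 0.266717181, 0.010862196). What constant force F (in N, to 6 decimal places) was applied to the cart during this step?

F = 6.939079 N

ẍ = (ẋ'−ẋ)/dt = (-1.726405843−-1.897574777)/0.045703 = 3.745245
θ̈ = (θ̇'−θ̇)/dt = (0.010862196−0.052859422)/0.045703 = -0.918916
sinθ=0.261235, cosθ=0.965275
F = (M+m)·ẍ + m·l·cosθ·θ̈ − m·l·sinθ·θ̇² = 7.180814 + -0.241537 − 0.000199 = 6.939079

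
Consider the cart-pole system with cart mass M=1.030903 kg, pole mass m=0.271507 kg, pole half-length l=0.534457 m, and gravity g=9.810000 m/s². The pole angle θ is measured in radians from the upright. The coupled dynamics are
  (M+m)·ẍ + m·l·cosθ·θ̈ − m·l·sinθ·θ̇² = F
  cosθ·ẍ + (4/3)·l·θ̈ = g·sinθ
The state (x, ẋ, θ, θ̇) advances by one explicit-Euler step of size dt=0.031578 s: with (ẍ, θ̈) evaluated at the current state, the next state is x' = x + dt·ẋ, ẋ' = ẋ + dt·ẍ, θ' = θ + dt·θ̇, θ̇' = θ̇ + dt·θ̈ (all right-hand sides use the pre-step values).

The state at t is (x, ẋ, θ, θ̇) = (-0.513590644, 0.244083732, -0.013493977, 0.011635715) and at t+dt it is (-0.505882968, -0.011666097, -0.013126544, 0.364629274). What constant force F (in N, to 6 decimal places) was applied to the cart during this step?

F = -8.926256 N

ẍ = (ẋ'−ẋ)/dt = (-0.011666097−0.244083732)/0.031578 = -8.098988
θ̈ = (θ̇'−θ̇)/dt = (0.364629274−0.011635715)/0.031578 = 11.178465
sinθ=-0.013494, cosθ=0.999909
F = (M+m)·ẍ + m·l·cosθ·θ̈ − m·l·sinθ·θ̇² = -10.548202 + 1.621946 − -0.000000 = -8.926256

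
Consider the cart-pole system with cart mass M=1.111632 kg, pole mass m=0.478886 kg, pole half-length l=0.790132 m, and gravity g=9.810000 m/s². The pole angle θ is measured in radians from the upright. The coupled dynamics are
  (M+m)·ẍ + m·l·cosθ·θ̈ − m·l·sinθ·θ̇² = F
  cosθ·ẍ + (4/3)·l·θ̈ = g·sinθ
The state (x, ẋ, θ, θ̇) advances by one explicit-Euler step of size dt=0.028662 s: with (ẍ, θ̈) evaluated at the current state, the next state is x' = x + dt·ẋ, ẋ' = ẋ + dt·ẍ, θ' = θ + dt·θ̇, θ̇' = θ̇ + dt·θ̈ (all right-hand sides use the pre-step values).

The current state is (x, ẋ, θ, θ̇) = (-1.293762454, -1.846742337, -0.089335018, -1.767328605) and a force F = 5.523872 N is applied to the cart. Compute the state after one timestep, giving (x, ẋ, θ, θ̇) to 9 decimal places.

sinθ=-0.089216239, cosθ=0.996012280
temp = (F + m·l·θ̇²·sinθ)/(M+m) = (5.523872 + -0.105441194)/1.590518 = 3.406708259
θ̈ = (g·sinθ − cosθ·temp)/(l·(4/3 − m·cos²θ/(M+m))) = -5.221181492
ẍ = temp − m·l·θ̈·cosθ/(M+m) = 4.643870584
Euler: x'=-1.293762454+0.028662·-1.846742337=-1.346693783, ẋ'=-1.846742337+0.028662·4.643870584=-1.713639718
       θ'=-0.089335018+0.028662·-1.767328605=-0.139990190, θ̇'=-1.767328605+0.028662·-5.221181492=-1.916978109

(-1.346693783, -1.713639718, -0.139990190, -1.916978109)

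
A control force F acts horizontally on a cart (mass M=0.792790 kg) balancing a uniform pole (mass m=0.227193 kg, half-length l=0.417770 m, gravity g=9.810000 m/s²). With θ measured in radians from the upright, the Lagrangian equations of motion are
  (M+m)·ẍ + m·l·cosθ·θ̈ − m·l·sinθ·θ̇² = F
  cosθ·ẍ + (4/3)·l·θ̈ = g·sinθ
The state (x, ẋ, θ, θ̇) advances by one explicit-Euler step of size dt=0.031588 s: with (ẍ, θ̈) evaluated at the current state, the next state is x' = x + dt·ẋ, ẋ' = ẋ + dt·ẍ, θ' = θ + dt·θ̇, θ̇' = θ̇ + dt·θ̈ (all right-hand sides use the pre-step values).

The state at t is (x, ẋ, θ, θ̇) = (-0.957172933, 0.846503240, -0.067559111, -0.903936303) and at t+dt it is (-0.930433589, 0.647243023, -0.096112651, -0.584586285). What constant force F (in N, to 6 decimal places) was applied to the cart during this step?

ẍ = (ẋ'−ẋ)/dt = (0.647243023−0.846503240)/0.031588 = -6.308099
θ̈ = (θ̇'−θ̇)/dt = (-0.584586285−-0.903936303)/0.031588 = 10.109852
sinθ=-0.067508, cosθ=0.997719
F = (M+m)·ẍ + m·l·cosθ·θ̈ − m·l·sinθ·θ̇² = -6.434153 + 0.957382 − -0.005236 = -5.471536

F = -5.471536 N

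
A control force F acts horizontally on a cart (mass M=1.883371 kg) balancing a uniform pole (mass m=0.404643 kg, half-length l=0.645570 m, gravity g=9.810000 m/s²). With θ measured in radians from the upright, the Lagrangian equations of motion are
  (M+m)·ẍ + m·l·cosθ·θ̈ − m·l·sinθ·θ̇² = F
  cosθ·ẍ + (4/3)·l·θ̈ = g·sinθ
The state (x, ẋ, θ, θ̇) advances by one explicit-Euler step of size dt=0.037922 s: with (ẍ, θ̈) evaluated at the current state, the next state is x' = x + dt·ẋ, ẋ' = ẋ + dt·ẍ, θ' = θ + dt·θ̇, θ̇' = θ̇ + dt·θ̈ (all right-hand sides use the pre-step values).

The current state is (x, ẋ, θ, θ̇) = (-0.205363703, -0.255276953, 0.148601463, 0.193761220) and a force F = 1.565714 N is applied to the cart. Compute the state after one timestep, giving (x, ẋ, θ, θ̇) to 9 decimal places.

(-0.215044316, -0.233732549, 0.155949276, 0.232996019)

sinθ=0.148055154, cosθ=0.988979106
temp = (F + m·l·θ̇²·sinθ)/(M+m) = (1.565714 + 0.001452020)/2.288014 = 0.684945992
θ̈ = (g·sinθ − cosθ·temp)/(l·(4/3 − m·cos²θ/(M+m))) = 1.034618400
ẍ = temp − m·l·θ̈·cosθ/(M+m) = 0.568124162
Euler: x'=-0.205363703+0.037922·-0.255276953=-0.215044316, ẋ'=-0.255276953+0.037922·0.568124162=-0.233732549
       θ'=0.148601463+0.037922·0.193761220=0.155949276, θ̇'=0.193761220+0.037922·1.034618400=0.232996019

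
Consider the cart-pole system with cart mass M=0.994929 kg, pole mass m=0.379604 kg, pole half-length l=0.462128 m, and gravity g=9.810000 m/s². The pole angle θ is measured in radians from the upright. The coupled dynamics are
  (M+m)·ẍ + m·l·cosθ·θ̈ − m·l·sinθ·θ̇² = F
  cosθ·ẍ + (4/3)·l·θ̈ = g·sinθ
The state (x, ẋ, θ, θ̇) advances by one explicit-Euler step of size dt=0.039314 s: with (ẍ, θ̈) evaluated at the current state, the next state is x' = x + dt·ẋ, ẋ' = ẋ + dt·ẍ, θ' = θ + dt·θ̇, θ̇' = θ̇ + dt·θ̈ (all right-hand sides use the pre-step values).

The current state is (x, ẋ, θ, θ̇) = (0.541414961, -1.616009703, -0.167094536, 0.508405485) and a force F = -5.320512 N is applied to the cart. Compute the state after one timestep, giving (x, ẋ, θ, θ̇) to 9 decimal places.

sinθ=-0.166318058, cosθ=0.986072159
temp = (F + m·l·θ̇²·sinθ)/(M+m) = (-5.320512 + -0.007541416)/1.374533 = -3.876264460
θ̈ = (g·sinθ − cosθ·temp)/(l·(4/3 − m·cos²θ/(M+m))) = 4.451952702
ẍ = temp − m·l·θ̈·cosθ/(M+m) = -4.436534153
Euler: x'=0.541414961+0.039314·-1.616009703=0.477883156, ẋ'=-1.616009703+0.039314·-4.436534153=-1.790427607
       θ'=-0.167094536+0.039314·0.508405485=-0.147107083, θ̇'=0.508405485+0.039314·4.451952702=0.683429554

(0.477883156, -1.790427607, -0.147107083, 0.683429554)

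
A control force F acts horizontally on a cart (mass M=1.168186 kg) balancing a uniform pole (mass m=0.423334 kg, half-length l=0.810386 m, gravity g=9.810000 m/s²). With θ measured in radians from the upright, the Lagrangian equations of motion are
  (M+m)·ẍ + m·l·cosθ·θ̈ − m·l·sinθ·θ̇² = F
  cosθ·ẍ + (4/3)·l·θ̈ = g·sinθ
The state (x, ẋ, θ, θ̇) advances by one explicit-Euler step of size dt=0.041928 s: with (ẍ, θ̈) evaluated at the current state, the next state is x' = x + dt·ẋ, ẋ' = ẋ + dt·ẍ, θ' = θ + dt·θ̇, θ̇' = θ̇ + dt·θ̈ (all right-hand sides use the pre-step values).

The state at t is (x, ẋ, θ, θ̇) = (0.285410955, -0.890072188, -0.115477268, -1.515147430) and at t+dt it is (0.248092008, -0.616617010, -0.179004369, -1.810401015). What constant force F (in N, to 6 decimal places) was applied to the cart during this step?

ẍ = (ẋ'−ẋ)/dt = (-0.616617010−-0.890072188)/0.041928 = 6.522018
θ̈ = (θ̇'−θ̇)/dt = (-1.810401015−-1.515147430)/0.041928 = -7.041919
sinθ=-0.115221, cosθ=0.993340
F = (M+m)·ẍ + m·l·cosθ·θ̈ − m·l·sinθ·θ̇² = 10.379922 + -2.399739 − -0.090744 = 8.070927

F = 8.070927 N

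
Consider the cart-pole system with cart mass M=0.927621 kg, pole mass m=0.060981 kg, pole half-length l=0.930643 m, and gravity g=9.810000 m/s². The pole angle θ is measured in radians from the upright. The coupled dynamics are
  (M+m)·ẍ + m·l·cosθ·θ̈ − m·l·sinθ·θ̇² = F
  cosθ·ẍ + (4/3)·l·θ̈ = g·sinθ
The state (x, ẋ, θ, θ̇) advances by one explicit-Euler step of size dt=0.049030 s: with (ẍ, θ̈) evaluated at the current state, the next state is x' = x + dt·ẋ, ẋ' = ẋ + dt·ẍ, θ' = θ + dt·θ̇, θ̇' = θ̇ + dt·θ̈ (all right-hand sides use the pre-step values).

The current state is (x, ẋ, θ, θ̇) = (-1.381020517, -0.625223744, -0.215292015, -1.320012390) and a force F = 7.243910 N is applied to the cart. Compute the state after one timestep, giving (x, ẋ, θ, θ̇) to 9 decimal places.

sinθ=-0.213632711, cosθ=0.976914052
temp = (F + m·l·θ̇²·sinθ)/(M+m) = (7.243910 + -0.021125229)/0.988602 = 7.306059234
θ̈ = (g·sinθ − cosθ·temp)/(l·(4/3 − m·cos²θ/(M+m))) = -7.784631388
ẍ = temp − m·l·θ̈·cosθ/(M+m) = 7.742625910
Euler: x'=-1.381020517+0.049030·-0.625223744=-1.411675237, ẋ'=-0.625223744+0.049030·7.742625910=-0.245602796
       θ'=-0.215292015+0.049030·-1.320012390=-0.280012222, θ̇'=-1.320012390+0.049030·-7.784631388=-1.701692867

(-1.411675237, -0.245602796, -0.280012222, -1.701692867)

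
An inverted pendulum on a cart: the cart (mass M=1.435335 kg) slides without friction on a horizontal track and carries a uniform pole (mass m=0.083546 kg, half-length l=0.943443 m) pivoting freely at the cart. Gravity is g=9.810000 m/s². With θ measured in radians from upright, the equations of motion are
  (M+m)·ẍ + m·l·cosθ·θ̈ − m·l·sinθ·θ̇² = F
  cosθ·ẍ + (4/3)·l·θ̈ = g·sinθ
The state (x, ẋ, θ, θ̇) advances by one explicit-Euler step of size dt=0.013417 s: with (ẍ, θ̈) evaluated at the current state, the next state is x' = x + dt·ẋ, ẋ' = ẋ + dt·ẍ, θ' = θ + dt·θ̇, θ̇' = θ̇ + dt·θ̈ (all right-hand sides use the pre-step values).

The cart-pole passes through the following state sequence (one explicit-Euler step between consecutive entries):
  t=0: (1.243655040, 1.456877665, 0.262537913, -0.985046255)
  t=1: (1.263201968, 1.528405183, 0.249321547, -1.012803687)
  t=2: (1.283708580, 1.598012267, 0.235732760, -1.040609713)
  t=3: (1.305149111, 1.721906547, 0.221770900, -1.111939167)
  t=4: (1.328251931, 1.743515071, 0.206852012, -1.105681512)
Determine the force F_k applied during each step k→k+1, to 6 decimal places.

F_0 = 7.919995 N
F_1 = 7.701668 N
F_2 = 13.598155 N
F_3 = 2.460634 N

step 0→1:
  ẍ = (ẋ'−ẋ)/dt = (1.528405183−1.456877665)/0.013417 = 5.331111
  θ̈ = (θ̇'−θ̇)/dt = (-1.012803687−-0.985046255)/0.013417 = -2.068826
  sinθ=0.259532, cosθ=0.965734
  F = (M+m)·ẍ + m·l·cosθ·θ̈ − m·l·sinθ·θ̇² = 8.097323 + -0.157479 − 0.019849 = 7.919995
step 1→2:
  ẍ = (ẋ'−ẋ)/dt = (1.598012267−1.528405183)/0.013417 = 5.187977
  θ̈ = (θ̇'−θ̇)/dt = (-1.040609713−-1.012803687)/0.013417 = -2.072447
  sinθ=0.246747, cosθ=0.969080
  F = (M+m)·ẍ + m·l·cosθ·θ̈ − m·l·sinθ·θ̇² = 7.879919 + -0.158301 − 0.019950 = 7.701668
step 2→3:
  ẍ = (ẋ'−ẋ)/dt = (1.721906547−1.598012267)/0.013417 = 9.234127
  θ̈ = (θ̇'−θ̇)/dt = (-1.111939167−-1.040609713)/0.013417 = -5.316349
  sinθ=0.233556, cosθ=0.972343
  F = (M+m)·ẍ + m·l·cosθ·θ̈ − m·l·sinθ·θ̇² = 14.025540 + -0.407450 − 0.019935 = 13.598155
step 3→4:
  ẍ = (ẋ'−ẋ)/dt = (1.743515071−1.721906547)/0.013417 = 1.610533
  θ̈ = (θ̇'−θ̇)/dt = (-1.105681512−-1.111939167)/0.013417 = 0.466398
  sinθ=0.219957, cosθ=0.975509
  F = (M+m)·ẍ + m·l·cosθ·θ̈ − m·l·sinθ·θ̇² = 2.446208 + 0.035862 − 0.021436 = 2.460634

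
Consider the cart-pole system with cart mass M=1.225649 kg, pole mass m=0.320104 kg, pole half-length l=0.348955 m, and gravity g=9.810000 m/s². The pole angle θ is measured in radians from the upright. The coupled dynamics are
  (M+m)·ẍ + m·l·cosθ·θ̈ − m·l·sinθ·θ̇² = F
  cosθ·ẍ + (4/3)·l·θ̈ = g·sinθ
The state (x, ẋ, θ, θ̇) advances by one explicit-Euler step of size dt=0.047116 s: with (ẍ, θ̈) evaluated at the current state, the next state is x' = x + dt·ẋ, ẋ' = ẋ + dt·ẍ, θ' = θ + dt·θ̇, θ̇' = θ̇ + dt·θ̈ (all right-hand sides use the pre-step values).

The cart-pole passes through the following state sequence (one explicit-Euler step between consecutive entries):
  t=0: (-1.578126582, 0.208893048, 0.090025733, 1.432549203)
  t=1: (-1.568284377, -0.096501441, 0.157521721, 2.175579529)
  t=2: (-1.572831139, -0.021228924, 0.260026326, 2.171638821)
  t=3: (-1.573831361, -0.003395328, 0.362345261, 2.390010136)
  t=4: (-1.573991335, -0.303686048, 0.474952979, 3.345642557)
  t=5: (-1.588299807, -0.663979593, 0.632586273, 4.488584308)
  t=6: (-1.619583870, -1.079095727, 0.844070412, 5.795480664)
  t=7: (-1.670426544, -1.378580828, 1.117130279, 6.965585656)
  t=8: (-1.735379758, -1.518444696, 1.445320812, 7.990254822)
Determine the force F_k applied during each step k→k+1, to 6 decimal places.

F_0 = -8.285374 N
F_1 = 2.377330 N
F_2 = 0.949941 N
F_3 = -7.959437 N
F_4 = -9.982309 N
F_5 = -12.450608 N
F_6 = -10.786082 N
F_7 = -8.395392 N

step 0→1:
  ẍ = (ẋ'−ẋ)/dt = (-0.096501441−0.208893048)/0.047116 = -6.481758
  θ̈ = (θ̇'−θ̇)/dt = (2.175579529−1.432549203)/0.047116 = 15.770234
  sinθ=0.089904, cosθ=0.995950
  F = (M+m)·ẍ + m·l·cosθ·θ̈ − m·l·sinθ·θ̇² = -10.019196 + 1.754431 − 0.020609 = -8.285374
step 1→2:
  ẍ = (ẋ'−ẋ)/dt = (-0.021228924−-0.096501441)/0.047116 = 1.597600
  θ̈ = (θ̇'−θ̇)/dt = (2.171638821−2.175579529)/0.047116 = -0.083638
  sinθ=0.156871, cosθ=0.987619
  F = (M+m)·ẍ + m·l·cosθ·θ̈ − m·l·sinθ·θ̇² = 2.469495 + -0.009227 − 0.082938 = 2.377330
step 2→3:
  ẍ = (ẋ'−ẋ)/dt = (-0.003395328−-0.021228924)/0.047116 = 0.378504
  θ̈ = (θ̇'−θ̇)/dt = (2.390010136−2.171638821)/0.047116 = 4.634759
  sinθ=0.257106, cosθ=0.966383
  F = (M+m)·ẍ + m·l·cosθ·θ̈ − m·l·sinθ·θ̇² = 0.585074 + 0.500308 − 0.135440 = 0.949941
step 3→4:
  ẍ = (ẋ'−ẋ)/dt = (-0.303686048−-0.003395328)/0.047116 = -6.373434
  θ̈ = (θ̇'−θ̇)/dt = (3.345642557−2.390010136)/0.047116 = 20.282546
  sinθ=0.354468, cosθ=0.935068
  F = (M+m)·ẍ + m·l·cosθ·θ̈ − m·l·sinθ·θ̇² = -9.851755 + 2.118489 − 0.226171 = -7.959437
step 4→5:
  ẍ = (ẋ'−ẋ)/dt = (-0.663979593−-0.303686048)/0.047116 = -7.646947
  θ̈ = (θ̇'−θ̇)/dt = (4.488584308−3.345642557)/0.047116 = 24.258039
  sinθ=0.457297, cosθ=0.889314
  F = (M+m)·ẍ + m·l·cosθ·θ̈ − m·l·sinθ·θ̇² = -11.820291 + 2.409747 − 0.571765 = -9.982309
step 5→6:
  ẍ = (ẋ'−ẋ)/dt = (-1.079095727−-0.663979593)/0.047116 = -8.810513
  θ̈ = (θ̇'−θ̇)/dt = (5.795480664−4.488584308)/0.047116 = 27.737846
  sinθ=0.591233, cosθ=0.806501
  F = (M+m)·ẍ + m·l·cosθ·θ̈ − m·l·sinθ·θ̇² = -13.618877 + 2.498839 − 1.330570 = -12.450608
step 6→7:
  ẍ = (ẋ'−ẋ)/dt = (-1.378580828−-1.079095727)/0.047116 = -6.356335
  θ̈ = (θ̇'−θ̇)/dt = (6.965585656−5.795480664)/0.047116 = 24.834557
  sinθ=0.747354, cosθ=0.664426
  F = (M+m)·ẍ + m·l·cosθ·θ̈ − m·l·sinθ·θ̇² = -9.825325 + 1.843163 − 2.803920 = -10.786082
step 7→8:
  ẍ = (ẋ'−ẋ)/dt = (-1.518444696−-1.378580828)/0.047116 = -2.968500
  θ̈ = (θ̇'−θ̇)/dt = (7.990254822−6.965585656)/0.047116 = 21.747796
  sinθ=0.898846, cosθ=0.438264
  F = (M+m)·ẍ + m·l·cosθ·θ̈ − m·l·sinθ·θ̇² = -4.588568 + 1.064661 − 4.871484 = -8.395392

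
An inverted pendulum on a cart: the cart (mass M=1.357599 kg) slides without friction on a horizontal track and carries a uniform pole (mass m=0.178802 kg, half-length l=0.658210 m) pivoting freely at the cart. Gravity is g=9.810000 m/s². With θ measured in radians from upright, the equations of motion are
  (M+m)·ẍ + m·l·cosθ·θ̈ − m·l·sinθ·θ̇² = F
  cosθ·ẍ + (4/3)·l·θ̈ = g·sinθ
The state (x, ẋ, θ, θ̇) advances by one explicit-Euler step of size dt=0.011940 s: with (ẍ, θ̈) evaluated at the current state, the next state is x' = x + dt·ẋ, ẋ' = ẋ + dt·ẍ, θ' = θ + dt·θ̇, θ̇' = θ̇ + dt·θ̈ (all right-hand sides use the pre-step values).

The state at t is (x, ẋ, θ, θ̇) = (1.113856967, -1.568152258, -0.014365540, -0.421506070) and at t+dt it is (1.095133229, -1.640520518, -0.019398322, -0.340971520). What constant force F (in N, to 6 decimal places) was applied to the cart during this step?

F = -8.518091 N

ẍ = (ẋ'−ẋ)/dt = (-1.640520518−-1.568152258)/0.011940 = -6.060993
θ̈ = (θ̇'−θ̇)/dt = (-0.340971520−-0.421506070)/0.011940 = 6.744937
sinθ=-0.014365, cosθ=0.999897
F = (M+m)·ẍ + m·l·cosθ·θ̈ − m·l·sinθ·θ̇² = -9.312116 + 0.793725 − -0.000300 = -8.518091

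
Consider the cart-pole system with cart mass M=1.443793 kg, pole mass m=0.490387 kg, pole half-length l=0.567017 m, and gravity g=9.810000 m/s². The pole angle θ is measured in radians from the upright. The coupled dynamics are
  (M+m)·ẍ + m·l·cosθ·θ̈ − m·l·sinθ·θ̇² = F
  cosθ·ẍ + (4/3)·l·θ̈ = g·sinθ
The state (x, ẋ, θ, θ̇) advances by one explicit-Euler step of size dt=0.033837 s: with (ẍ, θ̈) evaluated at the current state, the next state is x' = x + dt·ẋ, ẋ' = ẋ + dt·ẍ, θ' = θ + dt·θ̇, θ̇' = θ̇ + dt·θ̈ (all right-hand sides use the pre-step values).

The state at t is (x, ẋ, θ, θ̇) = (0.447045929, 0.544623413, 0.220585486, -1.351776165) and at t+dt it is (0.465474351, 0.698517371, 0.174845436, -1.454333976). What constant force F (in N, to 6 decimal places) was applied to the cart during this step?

ẍ = (ẋ'−ẋ)/dt = (0.698517371−0.544623413)/0.033837 = 4.548097
θ̈ = (θ̇'−θ̇)/dt = (-1.454333976−-1.351776165)/0.033837 = -3.030937
sinθ=0.218801, cosθ=0.975770
F = (M+m)·ẍ + m·l·cosθ·θ̈ − m·l·sinθ·θ̇² = 8.796838 + -0.822355 − 0.111172 = 7.863312

F = 7.863312 N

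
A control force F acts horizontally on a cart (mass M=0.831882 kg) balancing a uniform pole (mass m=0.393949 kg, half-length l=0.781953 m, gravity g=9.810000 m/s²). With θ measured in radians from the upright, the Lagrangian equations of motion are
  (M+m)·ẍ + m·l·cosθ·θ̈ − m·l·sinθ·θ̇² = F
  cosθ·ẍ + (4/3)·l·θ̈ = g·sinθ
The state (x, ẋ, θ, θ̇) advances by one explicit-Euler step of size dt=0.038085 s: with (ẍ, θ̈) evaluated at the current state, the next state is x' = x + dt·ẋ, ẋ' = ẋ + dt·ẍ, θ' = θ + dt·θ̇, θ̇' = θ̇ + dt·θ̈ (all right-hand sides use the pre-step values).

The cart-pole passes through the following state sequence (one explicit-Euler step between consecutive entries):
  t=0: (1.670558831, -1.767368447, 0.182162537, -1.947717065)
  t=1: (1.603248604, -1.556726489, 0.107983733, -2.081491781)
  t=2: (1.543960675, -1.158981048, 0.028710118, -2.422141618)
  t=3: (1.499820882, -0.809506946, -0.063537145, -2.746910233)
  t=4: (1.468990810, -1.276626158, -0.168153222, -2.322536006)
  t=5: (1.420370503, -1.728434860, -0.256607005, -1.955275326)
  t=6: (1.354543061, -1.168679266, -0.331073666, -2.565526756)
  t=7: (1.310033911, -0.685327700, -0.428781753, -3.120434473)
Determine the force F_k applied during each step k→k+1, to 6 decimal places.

step 0→1:
  ẍ = (ẋ'−ẋ)/dt = (-1.556726489−-1.767368447)/0.038085 = 5.530838
  θ̈ = (θ̇'−θ̇)/dt = (-2.081491781−-1.947717065)/0.038085 = -3.512530
  sinθ=0.181157, cosθ=0.983454
  F = (M+m)·ẍ + m·l·cosθ·θ̈ − m·l·sinθ·θ̇² = 6.779872 + -1.064130 − 0.211703 = 5.504039
step 1→2:
  ẍ = (ẋ'−ẋ)/dt = (-1.158981048−-1.556726489)/0.038085 = 10.443625
  θ̈ = (θ̇'−θ̇)/dt = (-2.422141618−-2.081491781)/0.038085 = -8.944462
  sinθ=0.107774, cosθ=0.994175
  F = (M+m)·ẍ + m·l·cosθ·θ̈ − m·l·sinθ·θ̇² = 12.802119 + -2.739289 − 0.143841 = 9.918988
step 2→3:
  ẍ = (ẋ'−ẋ)/dt = (-0.809506946−-1.158981048)/0.038085 = 9.176161
  θ̈ = (θ̇'−θ̇)/dt = (-2.746910233−-2.422141618)/0.038085 = -8.527468
  sinθ=0.028706, cosθ=0.999588
  F = (M+m)·ẍ + m·l·cosθ·θ̈ − m·l·sinθ·θ̇² = 11.248423 + -2.625801 − 0.051879 = 8.570743
step 3→4:
  ẍ = (ẋ'−ẋ)/dt = (-1.276626158−-0.809506946)/0.038085 = -12.265176
  θ̈ = (θ̇'−θ̇)/dt = (-2.322536006−-2.746910233)/0.038085 = 11.142818
  sinθ=-0.063494, cosθ=0.997982
  F = (M+m)·ẍ + m·l·cosθ·θ̈ − m·l·sinθ·θ̇² = -15.035032 + 3.425614 − -0.147586 = -11.461832
step 4→5:
  ẍ = (ẋ'−ẋ)/dt = (-1.728434860−-1.276626158)/0.038085 = -11.863167
  θ̈ = (θ̇'−θ̇)/dt = (-1.955275326−-2.322536006)/0.038085 = 9.643184
  sinθ=-0.167362, cosθ=0.985896
  F = (M+m)·ẍ + m·l·cosθ·θ̈ − m·l·sinθ·θ̇² = -14.542237 + 2.928681 − -0.278101 = -11.335456
step 5→6:
  ẍ = (ẋ'−ẋ)/dt = (-1.168679266−-1.728434860)/0.038085 = 14.697534
  θ̈ = (θ̇'−θ̇)/dt = (-2.565526756−-1.955275326)/0.038085 = -16.023406
  sinθ=-0.253800, cosθ=0.967257
  F = (M+m)·ẍ + m·l·cosθ·θ̈ − m·l·sinθ·θ̇² = 18.016693 + -4.774383 − -0.298902 = 13.541212
step 6→7:
  ẍ = (ẋ'−ẋ)/dt = (-0.685327700−-1.168679266)/0.038085 = 12.691389
  θ̈ = (θ̇'−θ̇)/dt = (-3.120434473−-2.565526756)/0.038085 = -14.570243
  sinθ=-0.325059, cosθ=0.945694
  F = (M+m)·ẍ + m·l·cosθ·θ̈ − m·l·sinθ·θ̇² = 15.557499 + -4.244612 − -0.659076 = 11.971962

F_0 = 5.504039 N
F_1 = 9.918988 N
F_2 = 8.570743 N
F_3 = -11.461832 N
F_4 = -11.335456 N
F_5 = 13.541212 N
F_6 = 11.971962 N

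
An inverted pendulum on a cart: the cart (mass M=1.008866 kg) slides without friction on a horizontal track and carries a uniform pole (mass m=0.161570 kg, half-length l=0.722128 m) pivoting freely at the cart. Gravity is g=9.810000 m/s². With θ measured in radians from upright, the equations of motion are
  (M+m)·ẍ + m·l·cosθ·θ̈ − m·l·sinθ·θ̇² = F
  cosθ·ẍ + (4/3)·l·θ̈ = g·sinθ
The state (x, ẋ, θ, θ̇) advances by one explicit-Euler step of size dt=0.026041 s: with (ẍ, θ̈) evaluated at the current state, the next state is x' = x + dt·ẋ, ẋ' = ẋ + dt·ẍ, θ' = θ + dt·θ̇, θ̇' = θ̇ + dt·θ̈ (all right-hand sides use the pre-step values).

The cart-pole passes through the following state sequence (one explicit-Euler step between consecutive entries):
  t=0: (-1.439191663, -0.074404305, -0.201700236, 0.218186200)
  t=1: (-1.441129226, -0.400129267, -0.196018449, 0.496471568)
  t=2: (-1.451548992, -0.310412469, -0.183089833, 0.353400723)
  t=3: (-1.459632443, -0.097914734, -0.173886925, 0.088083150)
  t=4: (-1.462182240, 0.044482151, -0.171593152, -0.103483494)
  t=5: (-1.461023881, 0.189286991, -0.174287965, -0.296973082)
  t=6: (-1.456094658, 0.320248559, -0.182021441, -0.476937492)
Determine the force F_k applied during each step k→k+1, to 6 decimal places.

F_0 = -13.417332 N
F_1 = 3.409263 N
F_2 = 8.384692 N
F_3 = 5.554959 N
F_4 = 5.654416 N
F_5 = 5.093871 N

step 0→1:
  ẍ = (ẋ'−ẋ)/dt = (-0.400129267−-0.074404305)/0.026041 = -12.508159
  θ̈ = (θ̇'−θ̇)/dt = (0.496471568−0.218186200)/0.026041 = 10.686432
  sinθ=-0.200335, cosθ=0.979727
  F = (M+m)·ẍ + m·l·cosθ·θ̈ − m·l·sinθ·θ̇² = -14.639999 + 1.221555 − -0.001113 = -13.417332
step 1→2:
  ẍ = (ẋ'−ẋ)/dt = (-0.310412469−-0.400129267)/0.026041 = 3.445213
  θ̈ = (θ̇'−θ̇)/dt = (0.353400723−0.496471568)/0.026041 = -5.494061
  sinθ=-0.194766, cosθ=0.980850
  F = (M+m)·ẍ + m·l·cosθ·θ̈ − m·l·sinθ·θ̇² = 4.032402 + -0.628740 − -0.005601 = 3.409263
step 2→3:
  ẍ = (ẋ'−ẋ)/dt = (-0.097914734−-0.310412469)/0.026041 = 8.160122
  θ̈ = (θ̇'−θ̇)/dt = (0.088083150−0.353400723)/0.026041 = -10.188456
  sinθ=-0.182069, cosθ=0.983286
  F = (M+m)·ẍ + m·l·cosθ·θ̈ − m·l·sinθ·θ̇² = 9.550900 + -1.168861 − -0.002653 = 8.384692
step 3→4:
  ẍ = (ẋ'−ẋ)/dt = (0.044482151−-0.097914734)/0.026041 = 5.468180
  θ̈ = (θ̇'−θ̇)/dt = (-0.103483494−0.088083150)/0.026041 = -7.356347
  sinθ=-0.173012, cosθ=0.984920
  F = (M+m)·ẍ + m·l·cosθ·θ̈ − m·l·sinθ·θ̇² = 6.400155 + -0.845353 − -0.000157 = 5.554959
step 4→5:
  ẍ = (ẋ'−ẋ)/dt = (0.189286991−0.044482151)/0.026041 = 5.560648
  θ̈ = (θ̇'−θ̇)/dt = (-0.296973082−-0.103483494)/0.026041 = -7.430190
  sinθ=-0.170752, cosθ=0.985314
  F = (M+m)·ẍ + m·l·cosθ·θ̈ − m·l·sinθ·θ̇² = 6.508383 + -0.854180 − -0.000213 = 5.654416
step 5→6:
  ẍ = (ẋ'−ẋ)/dt = (0.320248559−0.189286991)/0.026041 = 5.029053
  θ̈ = (θ̇'−θ̇)/dt = (-0.476937492−-0.296973082)/0.026041 = -6.910810
  sinθ=-0.173407, cosθ=0.984850
  F = (M+m)·ẍ + m·l·cosθ·θ̈ − m·l·sinθ·θ̇² = 5.886185 + -0.794098 − -0.001784 = 5.093871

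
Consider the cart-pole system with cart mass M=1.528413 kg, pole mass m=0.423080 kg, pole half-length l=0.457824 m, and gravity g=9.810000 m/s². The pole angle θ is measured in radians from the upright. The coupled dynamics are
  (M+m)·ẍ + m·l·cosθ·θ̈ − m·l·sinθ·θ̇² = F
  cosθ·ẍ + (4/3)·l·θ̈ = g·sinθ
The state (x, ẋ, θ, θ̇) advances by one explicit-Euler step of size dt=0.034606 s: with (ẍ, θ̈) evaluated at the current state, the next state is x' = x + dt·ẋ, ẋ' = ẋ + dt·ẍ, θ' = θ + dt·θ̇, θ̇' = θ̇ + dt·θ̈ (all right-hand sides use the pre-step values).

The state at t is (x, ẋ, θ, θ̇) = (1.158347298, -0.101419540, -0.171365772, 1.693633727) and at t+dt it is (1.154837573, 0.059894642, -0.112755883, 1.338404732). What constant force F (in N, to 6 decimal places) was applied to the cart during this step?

ẍ = (ẋ'−ẋ)/dt = (0.059894642−-0.101419540)/0.034606 = 4.661451
θ̈ = (θ̇'−θ̇)/dt = (1.338404732−1.693633727)/0.034606 = -10.264954
sinθ=-0.170528, cosθ=0.985353
F = (M+m)·ẍ + m·l·cosθ·θ̈ − m·l·sinθ·θ̇² = 9.096790 + -1.959160 − -0.094745 = 7.232375

F = 7.232375 N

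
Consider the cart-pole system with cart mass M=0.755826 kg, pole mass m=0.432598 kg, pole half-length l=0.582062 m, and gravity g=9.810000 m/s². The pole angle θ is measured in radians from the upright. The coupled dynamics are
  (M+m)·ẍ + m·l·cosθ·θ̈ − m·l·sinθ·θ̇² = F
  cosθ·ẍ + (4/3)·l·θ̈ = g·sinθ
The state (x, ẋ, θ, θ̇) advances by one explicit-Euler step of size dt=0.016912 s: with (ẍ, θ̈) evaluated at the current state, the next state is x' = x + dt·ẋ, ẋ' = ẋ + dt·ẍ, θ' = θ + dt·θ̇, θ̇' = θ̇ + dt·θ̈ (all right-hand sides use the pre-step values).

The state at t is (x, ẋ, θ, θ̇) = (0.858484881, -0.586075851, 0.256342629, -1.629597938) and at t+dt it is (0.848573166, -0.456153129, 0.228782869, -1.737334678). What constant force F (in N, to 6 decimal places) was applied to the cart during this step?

ẍ = (ẋ'−ẋ)/dt = (-0.456153129−-0.586075851)/0.016912 = 7.682280
θ̈ = (θ̇'−θ̇)/dt = (-1.737334678−-1.629597938)/0.016912 = -6.370432
sinθ=0.253544, cosθ=0.967324
F = (M+m)·ẍ + m·l·cosθ·θ̈ − m·l·sinθ·θ̇² = 9.129806 + -1.551653 − 0.169539 = 7.408615

F = 7.408615 N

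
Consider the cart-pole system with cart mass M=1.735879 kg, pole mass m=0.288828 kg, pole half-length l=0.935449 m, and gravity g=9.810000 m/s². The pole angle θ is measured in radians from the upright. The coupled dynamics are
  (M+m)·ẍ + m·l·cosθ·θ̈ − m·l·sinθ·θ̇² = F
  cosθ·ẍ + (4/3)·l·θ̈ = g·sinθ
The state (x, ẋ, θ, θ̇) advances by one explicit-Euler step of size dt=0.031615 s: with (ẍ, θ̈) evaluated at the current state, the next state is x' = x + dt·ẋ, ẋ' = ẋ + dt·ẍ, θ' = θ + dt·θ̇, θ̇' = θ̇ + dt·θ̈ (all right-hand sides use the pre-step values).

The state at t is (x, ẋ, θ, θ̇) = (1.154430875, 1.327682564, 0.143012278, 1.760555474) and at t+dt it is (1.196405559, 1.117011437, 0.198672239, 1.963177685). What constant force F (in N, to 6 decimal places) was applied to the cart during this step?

F = -11.897341 N

ẍ = (ẋ'−ẋ)/dt = (1.117011437−1.327682564)/0.031615 = -6.663645
θ̈ = (θ̇'−θ̇)/dt = (1.963177685−1.760555474)/0.031615 = 6.409053
sinθ=0.142525, cosθ=0.989791
F = (M+m)·ẍ + m·l·cosθ·θ̈ − m·l·sinθ·θ̇² = -13.491928 + 1.713945 − 0.119358 = -11.897341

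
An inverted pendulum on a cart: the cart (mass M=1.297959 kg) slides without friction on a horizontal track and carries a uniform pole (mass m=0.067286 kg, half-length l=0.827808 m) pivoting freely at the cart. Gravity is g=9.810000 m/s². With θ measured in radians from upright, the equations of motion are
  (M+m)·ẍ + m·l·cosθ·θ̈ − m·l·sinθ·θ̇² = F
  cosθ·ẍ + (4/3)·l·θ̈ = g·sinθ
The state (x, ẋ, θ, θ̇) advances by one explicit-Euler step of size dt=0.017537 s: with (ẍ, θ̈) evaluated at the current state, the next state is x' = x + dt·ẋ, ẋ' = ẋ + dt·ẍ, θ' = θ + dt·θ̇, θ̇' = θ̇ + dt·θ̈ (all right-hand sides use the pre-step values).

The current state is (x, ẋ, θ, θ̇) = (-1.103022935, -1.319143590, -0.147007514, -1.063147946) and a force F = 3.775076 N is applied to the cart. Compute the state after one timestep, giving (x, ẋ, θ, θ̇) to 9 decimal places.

sinθ=-0.146478584, cosθ=0.989213842
temp = (F + m·l·θ̇²·sinθ)/(M+m) = (3.775076 + -0.009221804)/1.365245 = 2.758372451
θ̈ = (g·sinθ − cosθ·temp)/(l·(4/3 − m·cos²θ/(M+m))) = -3.915673272
ẍ = temp − m·l·θ̈·cosθ/(M+m) = 2.916402751
Euler: x'=-1.103022935+0.017537·-1.319143590=-1.126156756, ẋ'=-1.319143590+0.017537·2.916402751=-1.267998635
       θ'=-0.147007514+0.017537·-1.063147946=-0.165651940, θ̇'=-1.063147946+0.017537·-3.915673272=-1.131817108

(-1.126156756, -1.267998635, -0.165651940, -1.131817108)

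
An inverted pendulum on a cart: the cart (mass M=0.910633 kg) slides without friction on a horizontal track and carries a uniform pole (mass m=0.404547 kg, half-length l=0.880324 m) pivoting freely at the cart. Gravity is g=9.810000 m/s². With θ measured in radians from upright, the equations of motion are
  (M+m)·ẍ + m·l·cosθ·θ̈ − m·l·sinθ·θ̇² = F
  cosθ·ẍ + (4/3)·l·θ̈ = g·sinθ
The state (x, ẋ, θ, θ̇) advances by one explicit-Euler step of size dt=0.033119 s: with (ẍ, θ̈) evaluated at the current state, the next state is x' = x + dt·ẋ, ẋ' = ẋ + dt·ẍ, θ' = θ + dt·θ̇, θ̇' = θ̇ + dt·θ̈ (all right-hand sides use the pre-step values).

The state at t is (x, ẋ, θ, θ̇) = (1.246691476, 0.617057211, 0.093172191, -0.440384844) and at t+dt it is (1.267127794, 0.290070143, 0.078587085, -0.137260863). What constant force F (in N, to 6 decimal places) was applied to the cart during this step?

ẍ = (ẋ'−ẋ)/dt = (0.290070143−0.617057211)/0.033119 = -9.873096
θ̈ = (θ̇'−θ̇)/dt = (-0.137260863−-0.440384844)/0.033119 = 9.152570
sinθ=0.093037, cosθ=0.995663
F = (M+m)·ẍ + m·l·cosθ·θ̈ − m·l·sinθ·θ̇² = -12.984898 + 3.245389 − 0.006426 = -9.745935

F = -9.745935 N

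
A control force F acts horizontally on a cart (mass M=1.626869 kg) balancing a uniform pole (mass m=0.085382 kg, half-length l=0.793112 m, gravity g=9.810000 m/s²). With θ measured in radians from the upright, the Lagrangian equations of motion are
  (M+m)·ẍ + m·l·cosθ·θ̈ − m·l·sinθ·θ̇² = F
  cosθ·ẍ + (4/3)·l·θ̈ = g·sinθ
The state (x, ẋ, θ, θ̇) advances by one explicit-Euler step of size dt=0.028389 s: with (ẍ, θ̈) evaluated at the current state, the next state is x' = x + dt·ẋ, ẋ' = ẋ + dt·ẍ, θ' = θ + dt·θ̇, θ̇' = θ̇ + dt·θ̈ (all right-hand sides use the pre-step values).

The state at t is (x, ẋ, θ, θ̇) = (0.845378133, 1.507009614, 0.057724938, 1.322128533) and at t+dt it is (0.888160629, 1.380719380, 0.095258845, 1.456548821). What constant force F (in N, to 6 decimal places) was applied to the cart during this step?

ẍ = (ẋ'−ẋ)/dt = (1.380719380−1.507009614)/0.028389 = -4.448562
θ̈ = (θ̇'−θ̇)/dt = (1.456548821−1.322128533)/0.028389 = 4.734943
sinθ=0.057693, cosθ=0.998334
F = (M+m)·ẍ + m·l·cosθ·θ̈ − m·l·sinθ·θ̇² = -7.617055 + 0.320104 − 0.006829 = -7.303780

F = -7.303780 N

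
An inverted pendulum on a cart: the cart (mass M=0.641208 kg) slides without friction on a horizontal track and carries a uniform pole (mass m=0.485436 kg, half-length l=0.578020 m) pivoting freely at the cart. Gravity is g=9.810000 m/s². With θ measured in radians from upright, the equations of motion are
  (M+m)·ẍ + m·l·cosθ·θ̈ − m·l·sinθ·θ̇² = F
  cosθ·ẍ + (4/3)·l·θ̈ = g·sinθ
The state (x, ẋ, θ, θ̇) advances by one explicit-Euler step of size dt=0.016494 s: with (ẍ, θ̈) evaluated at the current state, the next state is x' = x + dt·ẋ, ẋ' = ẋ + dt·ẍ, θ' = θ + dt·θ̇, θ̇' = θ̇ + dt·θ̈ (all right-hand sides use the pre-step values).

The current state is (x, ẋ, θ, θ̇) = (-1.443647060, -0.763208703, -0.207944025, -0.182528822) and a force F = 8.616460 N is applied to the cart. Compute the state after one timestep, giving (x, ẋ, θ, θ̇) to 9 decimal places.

sinθ=-0.206448654, cosθ=0.978457436
temp = (F + m·l·θ̇²·sinθ)/(M+m) = (8.616460 + -0.001929967)/1.126644 = 7.646186403
θ̈ = (g·sinθ − cosθ·temp)/(l·(4/3 − m·cos²θ/(M+m))) = -17.861155619
ẍ = temp − m·l·θ̈·cosθ/(M+m) = 11.998694927
Euler: x'=-1.443647060+0.016494·-0.763208703=-1.456235424, ẋ'=-0.763208703+0.016494·11.998694927=-0.565302229
       θ'=-0.207944025+0.016494·-0.182528822=-0.210954655, θ̇'=-0.182528822+0.016494·-17.861155619=-0.477130723

(-1.456235424, -0.565302229, -0.210954655, -0.477130723)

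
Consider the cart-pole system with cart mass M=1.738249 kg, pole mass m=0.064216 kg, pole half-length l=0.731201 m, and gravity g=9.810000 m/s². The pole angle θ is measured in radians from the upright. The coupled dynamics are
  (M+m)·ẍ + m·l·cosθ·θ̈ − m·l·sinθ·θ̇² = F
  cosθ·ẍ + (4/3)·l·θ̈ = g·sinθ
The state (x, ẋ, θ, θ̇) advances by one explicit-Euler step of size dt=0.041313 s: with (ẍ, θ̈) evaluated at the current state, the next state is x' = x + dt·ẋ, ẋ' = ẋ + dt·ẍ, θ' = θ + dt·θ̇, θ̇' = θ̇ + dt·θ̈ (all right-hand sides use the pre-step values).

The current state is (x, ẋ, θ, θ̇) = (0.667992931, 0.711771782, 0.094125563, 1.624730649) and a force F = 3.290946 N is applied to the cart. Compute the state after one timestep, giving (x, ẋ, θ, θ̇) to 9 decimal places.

sinθ=0.093986638, cosθ=0.995573459
temp = (F + m·l·θ̇²·sinθ)/(M+m) = (3.290946 + 0.011649543)/1.802465 = 1.832266115
θ̈ = (g·sinθ − cosθ·temp)/(l·(4/3 − m·cos²θ/(M+m))) = -0.950514015
ẍ = temp − m·l·θ̈·cosθ/(M+m) = 1.856917710
Euler: x'=0.667992931+0.041313·0.711771782=0.697398359, ẋ'=0.711771782+0.041313·1.856917710=0.788486623
       θ'=0.094125563+0.041313·1.624730649=0.161248060, θ̇'=1.624730649+0.041313·-0.950514015=1.585462064

(0.697398359, 0.788486623, 0.161248060, 1.585462064)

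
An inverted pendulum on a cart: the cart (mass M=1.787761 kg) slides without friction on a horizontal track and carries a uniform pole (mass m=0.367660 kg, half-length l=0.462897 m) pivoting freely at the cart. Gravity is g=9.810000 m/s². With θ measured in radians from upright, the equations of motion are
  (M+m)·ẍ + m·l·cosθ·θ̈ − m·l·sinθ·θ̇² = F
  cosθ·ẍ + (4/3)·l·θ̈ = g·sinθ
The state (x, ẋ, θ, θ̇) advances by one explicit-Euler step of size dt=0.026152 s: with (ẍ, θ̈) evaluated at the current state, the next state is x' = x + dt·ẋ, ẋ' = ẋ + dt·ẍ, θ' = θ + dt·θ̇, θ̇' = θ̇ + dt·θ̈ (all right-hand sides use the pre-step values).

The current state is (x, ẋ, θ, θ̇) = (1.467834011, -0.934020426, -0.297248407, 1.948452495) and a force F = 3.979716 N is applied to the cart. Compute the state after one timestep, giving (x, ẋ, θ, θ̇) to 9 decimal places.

sinθ=-0.292890394, cosθ=0.956146023
temp = (F + m·l·θ̇²·sinθ)/(M+m) = (3.979716 + -0.189241125)/2.155421 = 1.758577501
θ̈ = (g·sinθ − cosθ·temp)/(l·(4/3 − m·cos²θ/(M+m))) = -8.357100722
ẍ = temp − m·l·θ̈·cosθ/(M+m) = 2.389503608
Euler: x'=1.467834011+0.026152·-0.934020426=1.443407509, ẋ'=-0.934020426+0.026152·2.389503608=-0.871530128
       θ'=-0.297248407+0.026152·1.948452495=-0.246292477, θ̇'=1.948452495+0.026152·-8.357100722=1.729897597

(1.443407509, -0.871530128, -0.246292477, 1.729897597)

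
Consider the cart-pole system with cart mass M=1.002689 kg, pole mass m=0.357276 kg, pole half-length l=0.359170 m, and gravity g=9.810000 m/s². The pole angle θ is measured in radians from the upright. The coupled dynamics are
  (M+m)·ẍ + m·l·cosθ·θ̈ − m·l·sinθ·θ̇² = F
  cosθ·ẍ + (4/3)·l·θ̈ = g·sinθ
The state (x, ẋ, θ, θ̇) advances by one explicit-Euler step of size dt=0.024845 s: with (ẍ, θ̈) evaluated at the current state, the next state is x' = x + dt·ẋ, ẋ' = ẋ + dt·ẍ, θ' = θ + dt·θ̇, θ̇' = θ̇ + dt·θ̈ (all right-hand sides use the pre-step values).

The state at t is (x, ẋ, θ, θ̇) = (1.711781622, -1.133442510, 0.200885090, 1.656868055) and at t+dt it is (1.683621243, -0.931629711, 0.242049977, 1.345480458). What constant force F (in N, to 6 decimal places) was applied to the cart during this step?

ẍ = (ẋ'−ẋ)/dt = (-0.931629711−-1.133442510)/0.024845 = 8.122874
θ̈ = (θ̇'−θ̇)/dt = (1.345480458−1.656868055)/0.024845 = -12.533210
sinθ=0.199537, cosθ=0.979890
F = (M+m)·ẍ + m·l·cosθ·θ̈ − m·l·sinθ·θ̇² = 11.046824 + -1.575955 − 0.070291 = 9.400578

F = 9.400578 N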